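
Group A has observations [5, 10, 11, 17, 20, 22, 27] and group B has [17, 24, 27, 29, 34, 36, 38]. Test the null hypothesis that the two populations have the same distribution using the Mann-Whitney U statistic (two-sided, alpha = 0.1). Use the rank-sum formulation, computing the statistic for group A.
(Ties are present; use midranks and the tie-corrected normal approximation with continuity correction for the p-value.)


Step 1: Combine and sort all 14 observations; assign midranks.
sorted (value, group): (5,X), (10,X), (11,X), (17,X), (17,Y), (20,X), (22,X), (24,Y), (27,X), (27,Y), (29,Y), (34,Y), (36,Y), (38,Y)
ranks: 5->1, 10->2, 11->3, 17->4.5, 17->4.5, 20->6, 22->7, 24->8, 27->9.5, 27->9.5, 29->11, 34->12, 36->13, 38->14
Step 2: Rank sum for X: R1 = 1 + 2 + 3 + 4.5 + 6 + 7 + 9.5 = 33.
Step 3: U_X = R1 - n1(n1+1)/2 = 33 - 7*8/2 = 33 - 28 = 5.
       U_Y = n1*n2 - U_X = 49 - 5 = 44.
Step 4: Ties are present, so use the tie-corrected normal approximation (with continuity correction) for the p-value.
Step 5: p-value = 0.014971; compare to alpha = 0.1. reject H0.

U_X = 5, p = 0.014971, reject H0 at alpha = 0.1.


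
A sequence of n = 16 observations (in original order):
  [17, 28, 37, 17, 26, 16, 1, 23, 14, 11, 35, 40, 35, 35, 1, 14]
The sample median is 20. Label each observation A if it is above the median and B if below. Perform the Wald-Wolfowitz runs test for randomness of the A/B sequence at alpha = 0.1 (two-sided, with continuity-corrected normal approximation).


Step 1: Compute median = 20; label A = above, B = below.
Labels in order: BAABABBABBAAAABB  (n_A = 8, n_B = 8)
Step 2: Count runs R = 9.
Step 3: Under H0 (random ordering), E[R] = 2*n_A*n_B/(n_A+n_B) + 1 = 2*8*8/16 + 1 = 9.0000.
        Var[R] = 2*n_A*n_B*(2*n_A*n_B - n_A - n_B) / ((n_A+n_B)^2 * (n_A+n_B-1)) = 14336/3840 = 3.7333.
        SD[R] = 1.9322.
Step 4: R = E[R], so z = 0 with no continuity correction.
Step 5: Two-sided p-value via normal approximation = 2*(1 - Phi(|z|)) = 1.000000.
Step 6: alpha = 0.1. fail to reject H0.

R = 9, z = 0.0000, p = 1.000000, fail to reject H0.


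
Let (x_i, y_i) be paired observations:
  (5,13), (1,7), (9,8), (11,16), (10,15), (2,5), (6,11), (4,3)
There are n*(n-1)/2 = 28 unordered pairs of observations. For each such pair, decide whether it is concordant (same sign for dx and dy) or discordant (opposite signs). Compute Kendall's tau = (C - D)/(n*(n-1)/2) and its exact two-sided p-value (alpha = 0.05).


Step 1: Enumerate the 28 unordered pairs (i,j) with i<j and classify each by sign(x_j-x_i) * sign(y_j-y_i).
  (1,2):dx=-4,dy=-6->C; (1,3):dx=+4,dy=-5->D; (1,4):dx=+6,dy=+3->C; (1,5):dx=+5,dy=+2->C
  (1,6):dx=-3,dy=-8->C; (1,7):dx=+1,dy=-2->D; (1,8):dx=-1,dy=-10->C; (2,3):dx=+8,dy=+1->C
  (2,4):dx=+10,dy=+9->C; (2,5):dx=+9,dy=+8->C; (2,6):dx=+1,dy=-2->D; (2,7):dx=+5,dy=+4->C
  (2,8):dx=+3,dy=-4->D; (3,4):dx=+2,dy=+8->C; (3,5):dx=+1,dy=+7->C; (3,6):dx=-7,dy=-3->C
  (3,7):dx=-3,dy=+3->D; (3,8):dx=-5,dy=-5->C; (4,5):dx=-1,dy=-1->C; (4,6):dx=-9,dy=-11->C
  (4,7):dx=-5,dy=-5->C; (4,8):dx=-7,dy=-13->C; (5,6):dx=-8,dy=-10->C; (5,7):dx=-4,dy=-4->C
  (5,8):dx=-6,dy=-12->C; (6,7):dx=+4,dy=+6->C; (6,8):dx=+2,dy=-2->D; (7,8):dx=-2,dy=-8->C
Step 2: C = 22, D = 6, total pairs = 28.
Step 3: tau = (C - D)/(n(n-1)/2) = (22 - 6)/28 = 0.571429.
Step 4: Exact two-sided p-value (enumerate n! = 40320 permutations of y under H0): p = 0.061012.
Step 5: alpha = 0.05. fail to reject H0.

tau_b = 0.5714 (C=22, D=6), p = 0.061012, fail to reject H0.


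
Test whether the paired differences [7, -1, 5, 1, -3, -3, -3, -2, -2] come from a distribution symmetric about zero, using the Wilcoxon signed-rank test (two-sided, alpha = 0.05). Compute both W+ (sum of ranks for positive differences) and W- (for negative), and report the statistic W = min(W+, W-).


Step 1: Drop any zero differences (none here) and take |d_i|.
|d| = [7, 1, 5, 1, 3, 3, 3, 2, 2]
Step 2: Midrank |d_i| (ties get averaged ranks).
ranks: |7|->9, |1|->1.5, |5|->8, |1|->1.5, |3|->6, |3|->6, |3|->6, |2|->3.5, |2|->3.5
Step 3: Attach original signs; sum ranks with positive sign and with negative sign.
W+ = 9 + 8 + 1.5 = 18.5
W- = 1.5 + 6 + 6 + 6 + 3.5 + 3.5 = 26.5
(Check: W+ + W- = 45 should equal n(n+1)/2 = 45.)
Step 4: Test statistic W = min(W+, W-) = 18.5.
Step 5: Ties in |d|, so use the tie-corrected normal approximation.
        E[W] = n(n+1)/4 = 9*10/4 = 22.5.
        Tie groups: |d|=1 (t=2), |d|=2 (t=2), |d|=3 (t=3); sum(t^3 - t) = 36.
        Var[W] = n(n+1)(2n+1)/24 - sum(t^3-t)/48 = 1710/24 - 36/48 = 70.5.
        z = (W - E[W]) / sqrt(Var[W]) = (18.5 - 22.5) / 8.3964 = -0.4764.
        Two-sided p = 2*Phi(z) = 0.633794.
Step 6: alpha = 0.05. fail to reject H0.

W+ = 18.5, W- = 26.5, W = min = 18.5, p = 0.633794, fail to reject H0.


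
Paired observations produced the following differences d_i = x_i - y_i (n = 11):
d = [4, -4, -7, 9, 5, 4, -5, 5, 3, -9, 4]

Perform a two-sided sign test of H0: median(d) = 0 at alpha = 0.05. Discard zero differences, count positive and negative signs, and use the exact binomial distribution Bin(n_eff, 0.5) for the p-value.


Step 1: Discard zero differences. Original n = 11; n_eff = number of nonzero differences = 11.
Nonzero differences (with sign): +4, -4, -7, +9, +5, +4, -5, +5, +3, -9, +4
Step 2: Count signs: positive = 7, negative = 4.
Step 3: Under H0: P(positive) = 0.5, so the number of positives S ~ Bin(11, 0.5).
Step 4: Two-sided exact p-value = sum of Bin(11,0.5) probabilities at or below the observed probability = 0.548828.
Step 5: alpha = 0.05. fail to reject H0.

n_eff = 11, pos = 7, neg = 4, p = 0.548828, fail to reject H0.


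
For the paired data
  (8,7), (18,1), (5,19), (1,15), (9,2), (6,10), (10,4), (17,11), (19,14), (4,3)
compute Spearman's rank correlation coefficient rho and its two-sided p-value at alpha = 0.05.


Step 1: Rank x and y separately (midranks; no ties here).
rank(x): 8->5, 18->9, 5->3, 1->1, 9->6, 6->4, 10->7, 17->8, 19->10, 4->2
rank(y): 7->5, 1->1, 19->10, 15->9, 2->2, 10->6, 4->4, 11->7, 14->8, 3->3
Step 2: d_i = R_x(i) - R_y(i); compute d_i^2.
  (5-5)^2=0, (9-1)^2=64, (3-10)^2=49, (1-9)^2=64, (6-2)^2=16, (4-6)^2=4, (7-4)^2=9, (8-7)^2=1, (10-8)^2=4, (2-3)^2=1
sum(d^2) = 212.
Step 3: rho = 1 - 6*212 / (10*(10^2 - 1)) = 1 - 1272/990 = -0.284848.
Step 4: Under H0, t = rho * sqrt((n-2)/(1-rho^2)) = -0.8405 ~ t(8).
Step 5: Two-sided p-value from the t-distribution with 8 df = 0.425038.
Step 6: alpha = 0.05. fail to reject H0.

rho = -0.2848, p = 0.425038, fail to reject H0 at alpha = 0.05.


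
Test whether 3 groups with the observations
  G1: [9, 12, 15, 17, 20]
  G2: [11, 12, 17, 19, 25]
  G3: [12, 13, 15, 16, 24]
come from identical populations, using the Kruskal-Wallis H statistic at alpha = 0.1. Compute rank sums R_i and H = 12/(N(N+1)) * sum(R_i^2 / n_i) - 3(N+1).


Step 1: Combine all N = 15 observations and assign midranks.
sorted (value, group, rank): (9,G1,1), (11,G2,2), (12,G1,4), (12,G2,4), (12,G3,4), (13,G3,6), (15,G1,7.5), (15,G3,7.5), (16,G3,9), (17,G1,10.5), (17,G2,10.5), (19,G2,12), (20,G1,13), (24,G3,14), (25,G2,15)
Step 2: Sum ranks within each group.
R_1 = 36 (n_1 = 5)
R_2 = 43.5 (n_2 = 5)
R_3 = 40.5 (n_3 = 5)
Step 3: H = 12/(N(N+1)) * sum(R_i^2/n_i) - 3(N+1)
     = 12/(15*16) * (36^2/5 + 43.5^2/5 + 40.5^2/5) - 3*16
     = 0.050000 * 965.7 - 48
     = 0.285000.
Step 4: Ties present; correction factor C = 1 - 36/(15^3 - 15) = 0.989286. Corrected H = 0.285000 / 0.989286 = 0.288087.
Step 5: Under H0, H ~ chi^2(2); p-value = 0.865850.
Step 6: alpha = 0.1. fail to reject H0.

H = 0.2881, df = 2, p = 0.865850, fail to reject H0.


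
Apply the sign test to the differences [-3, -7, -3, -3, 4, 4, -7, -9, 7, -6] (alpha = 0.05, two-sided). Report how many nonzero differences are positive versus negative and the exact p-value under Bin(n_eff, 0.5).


Step 1: Discard zero differences. Original n = 10; n_eff = number of nonzero differences = 10.
Nonzero differences (with sign): -3, -7, -3, -3, +4, +4, -7, -9, +7, -6
Step 2: Count signs: positive = 3, negative = 7.
Step 3: Under H0: P(positive) = 0.5, so the number of positives S ~ Bin(10, 0.5).
Step 4: Two-sided exact p-value = sum of Bin(10,0.5) probabilities at or below the observed probability = 0.343750.
Step 5: alpha = 0.05. fail to reject H0.

n_eff = 10, pos = 3, neg = 7, p = 0.343750, fail to reject H0.


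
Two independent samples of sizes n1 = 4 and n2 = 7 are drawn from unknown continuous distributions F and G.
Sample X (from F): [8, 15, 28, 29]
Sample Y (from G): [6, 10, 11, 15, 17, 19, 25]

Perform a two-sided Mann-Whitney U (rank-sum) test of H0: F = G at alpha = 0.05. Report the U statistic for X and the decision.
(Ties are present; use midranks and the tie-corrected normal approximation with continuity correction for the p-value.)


Step 1: Combine and sort all 11 observations; assign midranks.
sorted (value, group): (6,Y), (8,X), (10,Y), (11,Y), (15,X), (15,Y), (17,Y), (19,Y), (25,Y), (28,X), (29,X)
ranks: 6->1, 8->2, 10->3, 11->4, 15->5.5, 15->5.5, 17->7, 19->8, 25->9, 28->10, 29->11
Step 2: Rank sum for X: R1 = 2 + 5.5 + 10 + 11 = 28.5.
Step 3: U_X = R1 - n1(n1+1)/2 = 28.5 - 4*5/2 = 28.5 - 10 = 18.5.
       U_Y = n1*n2 - U_X = 28 - 18.5 = 9.5.
Step 4: Ties are present, so use the tie-corrected normal approximation (with continuity correction) for the p-value.
Step 5: p-value = 0.448659; compare to alpha = 0.05. fail to reject H0.

U_X = 18.5, p = 0.448659, fail to reject H0 at alpha = 0.05.


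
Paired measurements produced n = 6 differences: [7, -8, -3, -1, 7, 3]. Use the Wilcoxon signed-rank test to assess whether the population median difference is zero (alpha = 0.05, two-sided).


Step 1: Drop any zero differences (none here) and take |d_i|.
|d| = [7, 8, 3, 1, 7, 3]
Step 2: Midrank |d_i| (ties get averaged ranks).
ranks: |7|->4.5, |8|->6, |3|->2.5, |1|->1, |7|->4.5, |3|->2.5
Step 3: Attach original signs; sum ranks with positive sign and with negative sign.
W+ = 4.5 + 4.5 + 2.5 = 11.5
W- = 6 + 2.5 + 1 = 9.5
(Check: W+ + W- = 21 should equal n(n+1)/2 = 21.)
Step 4: Test statistic W = min(W+, W-) = 9.5.
Step 5: Ties in |d|, so use the tie-corrected normal approximation.
        E[W] = n(n+1)/4 = 6*7/4 = 10.5.
        Tie groups: |d|=3 (t=2), |d|=7 (t=2); sum(t^3 - t) = 12.
        Var[W] = n(n+1)(2n+1)/24 - sum(t^3-t)/48 = 546/24 - 12/48 = 22.5.
        z = (W - E[W]) / sqrt(Var[W]) = (9.5 - 10.5) / 4.7434 = -0.2108.
        Two-sided p = 2*Phi(z) = 0.833029.
Step 6: alpha = 0.05. fail to reject H0.

W+ = 11.5, W- = 9.5, W = min = 9.5, p = 0.833029, fail to reject H0.


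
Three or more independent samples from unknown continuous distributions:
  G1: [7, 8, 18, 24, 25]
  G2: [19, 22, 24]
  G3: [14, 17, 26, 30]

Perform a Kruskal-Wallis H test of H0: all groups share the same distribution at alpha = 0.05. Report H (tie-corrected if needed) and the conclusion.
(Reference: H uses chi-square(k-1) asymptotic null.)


Step 1: Combine all N = 12 observations and assign midranks.
sorted (value, group, rank): (7,G1,1), (8,G1,2), (14,G3,3), (17,G3,4), (18,G1,5), (19,G2,6), (22,G2,7), (24,G1,8.5), (24,G2,8.5), (25,G1,10), (26,G3,11), (30,G3,12)
Step 2: Sum ranks within each group.
R_1 = 26.5 (n_1 = 5)
R_2 = 21.5 (n_2 = 3)
R_3 = 30 (n_3 = 4)
Step 3: H = 12/(N(N+1)) * sum(R_i^2/n_i) - 3(N+1)
     = 12/(12*13) * (26.5^2/5 + 21.5^2/3 + 30^2/4) - 3*13
     = 0.076923 * 519.533 - 39
     = 0.964103.
Step 4: Ties present; correction factor C = 1 - 6/(12^3 - 12) = 0.996503. Corrected H = 0.964103 / 0.996503 = 0.967485.
Step 5: Under H0, H ~ chi^2(2); p-value = 0.616472.
Step 6: alpha = 0.05. fail to reject H0.

H = 0.9675, df = 2, p = 0.616472, fail to reject H0.


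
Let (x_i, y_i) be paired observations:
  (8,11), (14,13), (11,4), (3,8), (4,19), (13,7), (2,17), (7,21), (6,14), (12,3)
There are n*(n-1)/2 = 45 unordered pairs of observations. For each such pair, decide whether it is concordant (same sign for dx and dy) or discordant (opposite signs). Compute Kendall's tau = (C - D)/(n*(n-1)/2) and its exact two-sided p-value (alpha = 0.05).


Step 1: Enumerate the 45 unordered pairs (i,j) with i<j and classify each by sign(x_j-x_i) * sign(y_j-y_i).
  (1,2):dx=+6,dy=+2->C; (1,3):dx=+3,dy=-7->D; (1,4):dx=-5,dy=-3->C; (1,5):dx=-4,dy=+8->D
  (1,6):dx=+5,dy=-4->D; (1,7):dx=-6,dy=+6->D; (1,8):dx=-1,dy=+10->D; (1,9):dx=-2,dy=+3->D
  (1,10):dx=+4,dy=-8->D; (2,3):dx=-3,dy=-9->C; (2,4):dx=-11,dy=-5->C; (2,5):dx=-10,dy=+6->D
  (2,6):dx=-1,dy=-6->C; (2,7):dx=-12,dy=+4->D; (2,8):dx=-7,dy=+8->D; (2,9):dx=-8,dy=+1->D
  (2,10):dx=-2,dy=-10->C; (3,4):dx=-8,dy=+4->D; (3,5):dx=-7,dy=+15->D; (3,6):dx=+2,dy=+3->C
  (3,7):dx=-9,dy=+13->D; (3,8):dx=-4,dy=+17->D; (3,9):dx=-5,dy=+10->D; (3,10):dx=+1,dy=-1->D
  (4,5):dx=+1,dy=+11->C; (4,6):dx=+10,dy=-1->D; (4,7):dx=-1,dy=+9->D; (4,8):dx=+4,dy=+13->C
  (4,9):dx=+3,dy=+6->C; (4,10):dx=+9,dy=-5->D; (5,6):dx=+9,dy=-12->D; (5,7):dx=-2,dy=-2->C
  (5,8):dx=+3,dy=+2->C; (5,9):dx=+2,dy=-5->D; (5,10):dx=+8,dy=-16->D; (6,7):dx=-11,dy=+10->D
  (6,8):dx=-6,dy=+14->D; (6,9):dx=-7,dy=+7->D; (6,10):dx=-1,dy=-4->C; (7,8):dx=+5,dy=+4->C
  (7,9):dx=+4,dy=-3->D; (7,10):dx=+10,dy=-14->D; (8,9):dx=-1,dy=-7->C; (8,10):dx=+5,dy=-18->D
  (9,10):dx=+6,dy=-11->D
Step 2: C = 15, D = 30, total pairs = 45.
Step 3: tau = (C - D)/(n(n-1)/2) = (15 - 30)/45 = -0.333333.
Step 4: Exact two-sided p-value (enumerate n! = 3628800 permutations of y under H0): p = 0.216373.
Step 5: alpha = 0.05. fail to reject H0.

tau_b = -0.3333 (C=15, D=30), p = 0.216373, fail to reject H0.


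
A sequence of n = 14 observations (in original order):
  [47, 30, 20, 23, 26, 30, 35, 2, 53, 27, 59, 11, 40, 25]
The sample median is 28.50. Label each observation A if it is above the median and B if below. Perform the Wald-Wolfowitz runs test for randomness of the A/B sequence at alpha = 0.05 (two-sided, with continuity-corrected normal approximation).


Step 1: Compute median = 28.50; label A = above, B = below.
Labels in order: AABBBAABABABAB  (n_A = 7, n_B = 7)
Step 2: Count runs R = 10.
Step 3: Under H0 (random ordering), E[R] = 2*n_A*n_B/(n_A+n_B) + 1 = 2*7*7/14 + 1 = 8.0000.
        Var[R] = 2*n_A*n_B*(2*n_A*n_B - n_A - n_B) / ((n_A+n_B)^2 * (n_A+n_B-1)) = 8232/2548 = 3.2308.
        SD[R] = 1.7974.
Step 4: Continuity-corrected z = (R - 0.5 - E[R]) / SD[R] = (10 - 0.5 - 8.0000) / 1.7974 = 0.8345.
Step 5: Two-sided p-value via normal approximation = 2*(1 - Phi(|z|)) = 0.403986.
Step 6: alpha = 0.05. fail to reject H0.

R = 10, z = 0.8345, p = 0.403986, fail to reject H0.


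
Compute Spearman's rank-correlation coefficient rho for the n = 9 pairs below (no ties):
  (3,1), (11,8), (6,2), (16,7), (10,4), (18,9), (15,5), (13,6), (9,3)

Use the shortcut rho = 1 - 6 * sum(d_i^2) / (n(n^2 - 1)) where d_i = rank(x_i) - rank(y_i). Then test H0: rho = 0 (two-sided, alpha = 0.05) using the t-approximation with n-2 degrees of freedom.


Step 1: Rank x and y separately (midranks; no ties here).
rank(x): 3->1, 11->5, 6->2, 16->8, 10->4, 18->9, 15->7, 13->6, 9->3
rank(y): 1->1, 8->8, 2->2, 7->7, 4->4, 9->9, 5->5, 6->6, 3->3
Step 2: d_i = R_x(i) - R_y(i); compute d_i^2.
  (1-1)^2=0, (5-8)^2=9, (2-2)^2=0, (8-7)^2=1, (4-4)^2=0, (9-9)^2=0, (7-5)^2=4, (6-6)^2=0, (3-3)^2=0
sum(d^2) = 14.
Step 3: rho = 1 - 6*14 / (9*(9^2 - 1)) = 1 - 84/720 = 0.883333.
Step 4: Under H0, t = rho * sqrt((n-2)/(1-rho^2)) = 4.9858 ~ t(7).
Step 5: Two-sided p-value from the t-distribution with 7 df = 0.001591.
Step 6: alpha = 0.05. reject H0.

rho = 0.8833, p = 0.001591, reject H0 at alpha = 0.05.


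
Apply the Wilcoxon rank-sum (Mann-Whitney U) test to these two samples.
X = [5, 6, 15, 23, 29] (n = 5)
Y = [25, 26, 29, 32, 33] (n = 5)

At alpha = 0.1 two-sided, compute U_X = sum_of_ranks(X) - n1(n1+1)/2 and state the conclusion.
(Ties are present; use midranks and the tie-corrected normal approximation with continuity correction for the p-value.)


Step 1: Combine and sort all 10 observations; assign midranks.
sorted (value, group): (5,X), (6,X), (15,X), (23,X), (25,Y), (26,Y), (29,X), (29,Y), (32,Y), (33,Y)
ranks: 5->1, 6->2, 15->3, 23->4, 25->5, 26->6, 29->7.5, 29->7.5, 32->9, 33->10
Step 2: Rank sum for X: R1 = 1 + 2 + 3 + 4 + 7.5 = 17.5.
Step 3: U_X = R1 - n1(n1+1)/2 = 17.5 - 5*6/2 = 17.5 - 15 = 2.5.
       U_Y = n1*n2 - U_X = 25 - 2.5 = 22.5.
Step 4: Ties are present, so use the tie-corrected normal approximation (with continuity correction) for the p-value.
Step 5: p-value = 0.046533; compare to alpha = 0.1. reject H0.

U_X = 2.5, p = 0.046533, reject H0 at alpha = 0.1.


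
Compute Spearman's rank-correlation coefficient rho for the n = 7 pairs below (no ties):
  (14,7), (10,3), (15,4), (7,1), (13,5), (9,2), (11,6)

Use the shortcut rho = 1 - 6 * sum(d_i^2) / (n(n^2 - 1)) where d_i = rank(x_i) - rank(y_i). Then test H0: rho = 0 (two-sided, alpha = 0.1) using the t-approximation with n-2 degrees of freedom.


Step 1: Rank x and y separately (midranks; no ties here).
rank(x): 14->6, 10->3, 15->7, 7->1, 13->5, 9->2, 11->4
rank(y): 7->7, 3->3, 4->4, 1->1, 5->5, 2->2, 6->6
Step 2: d_i = R_x(i) - R_y(i); compute d_i^2.
  (6-7)^2=1, (3-3)^2=0, (7-4)^2=9, (1-1)^2=0, (5-5)^2=0, (2-2)^2=0, (4-6)^2=4
sum(d^2) = 14.
Step 3: rho = 1 - 6*14 / (7*(7^2 - 1)) = 1 - 84/336 = 0.750000.
Step 4: Under H0, t = rho * sqrt((n-2)/(1-rho^2)) = 2.5355 ~ t(5).
Step 5: Two-sided p-value from the t-distribution with 5 df = 0.052181.
Step 6: alpha = 0.1. reject H0.

rho = 0.7500, p = 0.052181, reject H0 at alpha = 0.1.


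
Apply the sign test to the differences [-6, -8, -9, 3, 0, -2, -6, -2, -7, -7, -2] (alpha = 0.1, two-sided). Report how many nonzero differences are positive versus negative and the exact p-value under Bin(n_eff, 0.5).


Step 1: Discard zero differences. Original n = 11; n_eff = number of nonzero differences = 10.
Nonzero differences (with sign): -6, -8, -9, +3, -2, -6, -2, -7, -7, -2
Step 2: Count signs: positive = 1, negative = 9.
Step 3: Under H0: P(positive) = 0.5, so the number of positives S ~ Bin(10, 0.5).
Step 4: Two-sided exact p-value = sum of Bin(10,0.5) probabilities at or below the observed probability = 0.021484.
Step 5: alpha = 0.1. reject H0.

n_eff = 10, pos = 1, neg = 9, p = 0.021484, reject H0.


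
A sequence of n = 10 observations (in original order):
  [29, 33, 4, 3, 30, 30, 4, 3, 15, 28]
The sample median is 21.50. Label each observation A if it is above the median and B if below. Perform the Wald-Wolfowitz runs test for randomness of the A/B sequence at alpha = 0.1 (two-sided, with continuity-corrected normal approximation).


Step 1: Compute median = 21.50; label A = above, B = below.
Labels in order: AABBAABBBA  (n_A = 5, n_B = 5)
Step 2: Count runs R = 5.
Step 3: Under H0 (random ordering), E[R] = 2*n_A*n_B/(n_A+n_B) + 1 = 2*5*5/10 + 1 = 6.0000.
        Var[R] = 2*n_A*n_B*(2*n_A*n_B - n_A - n_B) / ((n_A+n_B)^2 * (n_A+n_B-1)) = 2000/900 = 2.2222.
        SD[R] = 1.4907.
Step 4: Continuity-corrected z = (R + 0.5 - E[R]) / SD[R] = (5 + 0.5 - 6.0000) / 1.4907 = -0.3354.
Step 5: Two-sided p-value via normal approximation = 2*(1 - Phi(|z|)) = 0.737316.
Step 6: alpha = 0.1. fail to reject H0.

R = 5, z = -0.3354, p = 0.737316, fail to reject H0.


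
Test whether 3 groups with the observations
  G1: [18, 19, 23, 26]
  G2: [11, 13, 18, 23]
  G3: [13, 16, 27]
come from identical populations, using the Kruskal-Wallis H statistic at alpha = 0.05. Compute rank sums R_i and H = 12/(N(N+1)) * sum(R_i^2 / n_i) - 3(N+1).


Step 1: Combine all N = 11 observations and assign midranks.
sorted (value, group, rank): (11,G2,1), (13,G2,2.5), (13,G3,2.5), (16,G3,4), (18,G1,5.5), (18,G2,5.5), (19,G1,7), (23,G1,8.5), (23,G2,8.5), (26,G1,10), (27,G3,11)
Step 2: Sum ranks within each group.
R_1 = 31 (n_1 = 4)
R_2 = 17.5 (n_2 = 4)
R_3 = 17.5 (n_3 = 3)
Step 3: H = 12/(N(N+1)) * sum(R_i^2/n_i) - 3(N+1)
     = 12/(11*12) * (31^2/4 + 17.5^2/4 + 17.5^2/3) - 3*12
     = 0.090909 * 418.896 - 36
     = 2.081439.
Step 4: Ties present; correction factor C = 1 - 18/(11^3 - 11) = 0.986364. Corrected H = 2.081439 / 0.986364 = 2.110215.
Step 5: Under H0, H ~ chi^2(2); p-value = 0.348155.
Step 6: alpha = 0.05. fail to reject H0.

H = 2.1102, df = 2, p = 0.348155, fail to reject H0.


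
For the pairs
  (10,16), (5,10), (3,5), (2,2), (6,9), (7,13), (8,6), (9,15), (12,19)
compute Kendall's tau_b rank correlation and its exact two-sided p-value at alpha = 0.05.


Step 1: Enumerate the 36 unordered pairs (i,j) with i<j and classify each by sign(x_j-x_i) * sign(y_j-y_i).
  (1,2):dx=-5,dy=-6->C; (1,3):dx=-7,dy=-11->C; (1,4):dx=-8,dy=-14->C; (1,5):dx=-4,dy=-7->C
  (1,6):dx=-3,dy=-3->C; (1,7):dx=-2,dy=-10->C; (1,8):dx=-1,dy=-1->C; (1,9):dx=+2,dy=+3->C
  (2,3):dx=-2,dy=-5->C; (2,4):dx=-3,dy=-8->C; (2,5):dx=+1,dy=-1->D; (2,6):dx=+2,dy=+3->C
  (2,7):dx=+3,dy=-4->D; (2,8):dx=+4,dy=+5->C; (2,9):dx=+7,dy=+9->C; (3,4):dx=-1,dy=-3->C
  (3,5):dx=+3,dy=+4->C; (3,6):dx=+4,dy=+8->C; (3,7):dx=+5,dy=+1->C; (3,8):dx=+6,dy=+10->C
  (3,9):dx=+9,dy=+14->C; (4,5):dx=+4,dy=+7->C; (4,6):dx=+5,dy=+11->C; (4,7):dx=+6,dy=+4->C
  (4,8):dx=+7,dy=+13->C; (4,9):dx=+10,dy=+17->C; (5,6):dx=+1,dy=+4->C; (5,7):dx=+2,dy=-3->D
  (5,8):dx=+3,dy=+6->C; (5,9):dx=+6,dy=+10->C; (6,7):dx=+1,dy=-7->D; (6,8):dx=+2,dy=+2->C
  (6,9):dx=+5,dy=+6->C; (7,8):dx=+1,dy=+9->C; (7,9):dx=+4,dy=+13->C; (8,9):dx=+3,dy=+4->C
Step 2: C = 32, D = 4, total pairs = 36.
Step 3: tau = (C - D)/(n(n-1)/2) = (32 - 4)/36 = 0.777778.
Step 4: Exact two-sided p-value (enumerate n! = 362880 permutations of y under H0): p = 0.002425.
Step 5: alpha = 0.05. reject H0.

tau_b = 0.7778 (C=32, D=4), p = 0.002425, reject H0.


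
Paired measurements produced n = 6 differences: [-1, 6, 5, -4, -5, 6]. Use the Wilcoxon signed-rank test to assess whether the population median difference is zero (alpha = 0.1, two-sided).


Step 1: Drop any zero differences (none here) and take |d_i|.
|d| = [1, 6, 5, 4, 5, 6]
Step 2: Midrank |d_i| (ties get averaged ranks).
ranks: |1|->1, |6|->5.5, |5|->3.5, |4|->2, |5|->3.5, |6|->5.5
Step 3: Attach original signs; sum ranks with positive sign and with negative sign.
W+ = 5.5 + 3.5 + 5.5 = 14.5
W- = 1 + 2 + 3.5 = 6.5
(Check: W+ + W- = 21 should equal n(n+1)/2 = 21.)
Step 4: Test statistic W = min(W+, W-) = 6.5.
Step 5: Ties in |d|, so use the tie-corrected normal approximation.
        E[W] = n(n+1)/4 = 6*7/4 = 10.5.
        Tie groups: |d|=5 (t=2), |d|=6 (t=2); sum(t^3 - t) = 12.
        Var[W] = n(n+1)(2n+1)/24 - sum(t^3-t)/48 = 546/24 - 12/48 = 22.5.
        z = (W - E[W]) / sqrt(Var[W]) = (6.5 - 10.5) / 4.7434 = -0.8433.
        Two-sided p = 2*Phi(z) = 0.399075.
Step 6: alpha = 0.1. fail to reject H0.

W+ = 14.5, W- = 6.5, W = min = 6.5, p = 0.399075, fail to reject H0.


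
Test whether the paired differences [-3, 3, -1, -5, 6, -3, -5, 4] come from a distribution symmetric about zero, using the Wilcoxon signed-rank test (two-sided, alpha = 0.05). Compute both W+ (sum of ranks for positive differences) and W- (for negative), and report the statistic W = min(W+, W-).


Step 1: Drop any zero differences (none here) and take |d_i|.
|d| = [3, 3, 1, 5, 6, 3, 5, 4]
Step 2: Midrank |d_i| (ties get averaged ranks).
ranks: |3|->3, |3|->3, |1|->1, |5|->6.5, |6|->8, |3|->3, |5|->6.5, |4|->5
Step 3: Attach original signs; sum ranks with positive sign and with negative sign.
W+ = 3 + 8 + 5 = 16
W- = 3 + 1 + 6.5 + 3 + 6.5 = 20
(Check: W+ + W- = 36 should equal n(n+1)/2 = 36.)
Step 4: Test statistic W = min(W+, W-) = 16.
Step 5: Ties in |d|, so use the tie-corrected normal approximation.
        E[W] = n(n+1)/4 = 8*9/4 = 18.
        Tie groups: |d|=3 (t=3), |d|=5 (t=2); sum(t^3 - t) = 30.
        Var[W] = n(n+1)(2n+1)/24 - sum(t^3-t)/48 = 1224/24 - 30/48 = 50.375.
        z = (W - E[W]) / sqrt(Var[W]) = (16 - 18) / 7.0975 = -0.2818.
        Two-sided p = 2*Phi(z) = 0.778106.
Step 6: alpha = 0.05. fail to reject H0.

W+ = 16, W- = 20, W = min = 16, p = 0.778106, fail to reject H0.


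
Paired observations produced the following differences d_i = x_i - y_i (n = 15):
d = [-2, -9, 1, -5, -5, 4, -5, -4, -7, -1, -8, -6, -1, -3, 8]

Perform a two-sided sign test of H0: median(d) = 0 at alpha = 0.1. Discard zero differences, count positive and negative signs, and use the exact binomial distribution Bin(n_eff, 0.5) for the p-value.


Step 1: Discard zero differences. Original n = 15; n_eff = number of nonzero differences = 15.
Nonzero differences (with sign): -2, -9, +1, -5, -5, +4, -5, -4, -7, -1, -8, -6, -1, -3, +8
Step 2: Count signs: positive = 3, negative = 12.
Step 3: Under H0: P(positive) = 0.5, so the number of positives S ~ Bin(15, 0.5).
Step 4: Two-sided exact p-value = sum of Bin(15,0.5) probabilities at or below the observed probability = 0.035156.
Step 5: alpha = 0.1. reject H0.

n_eff = 15, pos = 3, neg = 12, p = 0.035156, reject H0.


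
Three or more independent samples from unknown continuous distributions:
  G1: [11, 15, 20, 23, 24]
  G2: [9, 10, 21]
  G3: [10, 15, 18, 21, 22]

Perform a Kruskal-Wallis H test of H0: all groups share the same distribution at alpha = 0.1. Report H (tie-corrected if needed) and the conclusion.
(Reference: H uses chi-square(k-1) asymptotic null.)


Step 1: Combine all N = 13 observations and assign midranks.
sorted (value, group, rank): (9,G2,1), (10,G2,2.5), (10,G3,2.5), (11,G1,4), (15,G1,5.5), (15,G3,5.5), (18,G3,7), (20,G1,8), (21,G2,9.5), (21,G3,9.5), (22,G3,11), (23,G1,12), (24,G1,13)
Step 2: Sum ranks within each group.
R_1 = 42.5 (n_1 = 5)
R_2 = 13 (n_2 = 3)
R_3 = 35.5 (n_3 = 5)
Step 3: H = 12/(N(N+1)) * sum(R_i^2/n_i) - 3(N+1)
     = 12/(13*14) * (42.5^2/5 + 13^2/3 + 35.5^2/5) - 3*14
     = 0.065934 * 669.633 - 42
     = 2.151648.
Step 4: Ties present; correction factor C = 1 - 18/(13^3 - 13) = 0.991758. Corrected H = 2.151648 / 0.991758 = 2.169529.
Step 5: Under H0, H ~ chi^2(2); p-value = 0.337981.
Step 6: alpha = 0.1. fail to reject H0.

H = 2.1695, df = 2, p = 0.337981, fail to reject H0.


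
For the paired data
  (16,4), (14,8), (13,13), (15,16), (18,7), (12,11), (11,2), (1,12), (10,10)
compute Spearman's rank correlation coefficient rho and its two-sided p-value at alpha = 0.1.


Step 1: Rank x and y separately (midranks; no ties here).
rank(x): 16->8, 14->6, 13->5, 15->7, 18->9, 12->4, 11->3, 1->1, 10->2
rank(y): 4->2, 8->4, 13->8, 16->9, 7->3, 11->6, 2->1, 12->7, 10->5
Step 2: d_i = R_x(i) - R_y(i); compute d_i^2.
  (8-2)^2=36, (6-4)^2=4, (5-8)^2=9, (7-9)^2=4, (9-3)^2=36, (4-6)^2=4, (3-1)^2=4, (1-7)^2=36, (2-5)^2=9
sum(d^2) = 142.
Step 3: rho = 1 - 6*142 / (9*(9^2 - 1)) = 1 - 852/720 = -0.183333.
Step 4: Under H0, t = rho * sqrt((n-2)/(1-rho^2)) = -0.4934 ~ t(7).
Step 5: Two-sided p-value from the t-distribution with 7 df = 0.636820.
Step 6: alpha = 0.1. fail to reject H0.

rho = -0.1833, p = 0.636820, fail to reject H0 at alpha = 0.1.


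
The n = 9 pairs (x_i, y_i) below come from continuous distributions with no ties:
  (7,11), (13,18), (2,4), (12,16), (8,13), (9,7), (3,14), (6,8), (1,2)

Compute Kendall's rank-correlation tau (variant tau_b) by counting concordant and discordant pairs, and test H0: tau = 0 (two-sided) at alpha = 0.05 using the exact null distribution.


Step 1: Enumerate the 36 unordered pairs (i,j) with i<j and classify each by sign(x_j-x_i) * sign(y_j-y_i).
  (1,2):dx=+6,dy=+7->C; (1,3):dx=-5,dy=-7->C; (1,4):dx=+5,dy=+5->C; (1,5):dx=+1,dy=+2->C
  (1,6):dx=+2,dy=-4->D; (1,7):dx=-4,dy=+3->D; (1,8):dx=-1,dy=-3->C; (1,9):dx=-6,dy=-9->C
  (2,3):dx=-11,dy=-14->C; (2,4):dx=-1,dy=-2->C; (2,5):dx=-5,dy=-5->C; (2,6):dx=-4,dy=-11->C
  (2,7):dx=-10,dy=-4->C; (2,8):dx=-7,dy=-10->C; (2,9):dx=-12,dy=-16->C; (3,4):dx=+10,dy=+12->C
  (3,5):dx=+6,dy=+9->C; (3,6):dx=+7,dy=+3->C; (3,7):dx=+1,dy=+10->C; (3,8):dx=+4,dy=+4->C
  (3,9):dx=-1,dy=-2->C; (4,5):dx=-4,dy=-3->C; (4,6):dx=-3,dy=-9->C; (4,7):dx=-9,dy=-2->C
  (4,8):dx=-6,dy=-8->C; (4,9):dx=-11,dy=-14->C; (5,6):dx=+1,dy=-6->D; (5,7):dx=-5,dy=+1->D
  (5,8):dx=-2,dy=-5->C; (5,9):dx=-7,dy=-11->C; (6,7):dx=-6,dy=+7->D; (6,8):dx=-3,dy=+1->D
  (6,9):dx=-8,dy=-5->C; (7,8):dx=+3,dy=-6->D; (7,9):dx=-2,dy=-12->C; (8,9):dx=-5,dy=-6->C
Step 2: C = 29, D = 7, total pairs = 36.
Step 3: tau = (C - D)/(n(n-1)/2) = (29 - 7)/36 = 0.611111.
Step 4: Exact two-sided p-value (enumerate n! = 362880 permutations of y under H0): p = 0.024741.
Step 5: alpha = 0.05. reject H0.

tau_b = 0.6111 (C=29, D=7), p = 0.024741, reject H0.


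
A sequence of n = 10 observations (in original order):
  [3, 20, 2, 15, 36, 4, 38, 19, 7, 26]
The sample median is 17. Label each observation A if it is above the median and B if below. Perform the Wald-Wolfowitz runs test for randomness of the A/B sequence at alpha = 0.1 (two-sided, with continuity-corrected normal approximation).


Step 1: Compute median = 17; label A = above, B = below.
Labels in order: BABBABAABA  (n_A = 5, n_B = 5)
Step 2: Count runs R = 8.
Step 3: Under H0 (random ordering), E[R] = 2*n_A*n_B/(n_A+n_B) + 1 = 2*5*5/10 + 1 = 6.0000.
        Var[R] = 2*n_A*n_B*(2*n_A*n_B - n_A - n_B) / ((n_A+n_B)^2 * (n_A+n_B-1)) = 2000/900 = 2.2222.
        SD[R] = 1.4907.
Step 4: Continuity-corrected z = (R - 0.5 - E[R]) / SD[R] = (8 - 0.5 - 6.0000) / 1.4907 = 1.0062.
Step 5: Two-sided p-value via normal approximation = 2*(1 - Phi(|z|)) = 0.314305.
Step 6: alpha = 0.1. fail to reject H0.

R = 8, z = 1.0062, p = 0.314305, fail to reject H0.


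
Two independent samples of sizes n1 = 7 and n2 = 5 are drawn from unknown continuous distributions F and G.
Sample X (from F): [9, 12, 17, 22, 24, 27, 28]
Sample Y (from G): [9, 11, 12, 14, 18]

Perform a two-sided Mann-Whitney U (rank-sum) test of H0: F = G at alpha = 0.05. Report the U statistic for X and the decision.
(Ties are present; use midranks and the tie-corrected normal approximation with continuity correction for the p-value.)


Step 1: Combine and sort all 12 observations; assign midranks.
sorted (value, group): (9,X), (9,Y), (11,Y), (12,X), (12,Y), (14,Y), (17,X), (18,Y), (22,X), (24,X), (27,X), (28,X)
ranks: 9->1.5, 9->1.5, 11->3, 12->4.5, 12->4.5, 14->6, 17->7, 18->8, 22->9, 24->10, 27->11, 28->12
Step 2: Rank sum for X: R1 = 1.5 + 4.5 + 7 + 9 + 10 + 11 + 12 = 55.
Step 3: U_X = R1 - n1(n1+1)/2 = 55 - 7*8/2 = 55 - 28 = 27.
       U_Y = n1*n2 - U_X = 35 - 27 = 8.
Step 4: Ties are present, so use the tie-corrected normal approximation (with continuity correction) for the p-value.
Step 5: p-value = 0.142449; compare to alpha = 0.05. fail to reject H0.

U_X = 27, p = 0.142449, fail to reject H0 at alpha = 0.05.


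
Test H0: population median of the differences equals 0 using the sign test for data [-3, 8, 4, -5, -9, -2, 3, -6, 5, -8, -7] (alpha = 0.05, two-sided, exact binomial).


Step 1: Discard zero differences. Original n = 11; n_eff = number of nonzero differences = 11.
Nonzero differences (with sign): -3, +8, +4, -5, -9, -2, +3, -6, +5, -8, -7
Step 2: Count signs: positive = 4, negative = 7.
Step 3: Under H0: P(positive) = 0.5, so the number of positives S ~ Bin(11, 0.5).
Step 4: Two-sided exact p-value = sum of Bin(11,0.5) probabilities at or below the observed probability = 0.548828.
Step 5: alpha = 0.05. fail to reject H0.

n_eff = 11, pos = 4, neg = 7, p = 0.548828, fail to reject H0.


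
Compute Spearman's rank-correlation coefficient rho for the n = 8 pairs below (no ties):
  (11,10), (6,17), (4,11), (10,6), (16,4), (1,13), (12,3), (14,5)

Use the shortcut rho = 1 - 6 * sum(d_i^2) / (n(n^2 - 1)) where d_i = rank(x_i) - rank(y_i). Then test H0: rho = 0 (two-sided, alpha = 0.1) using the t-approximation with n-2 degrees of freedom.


Step 1: Rank x and y separately (midranks; no ties here).
rank(x): 11->5, 6->3, 4->2, 10->4, 16->8, 1->1, 12->6, 14->7
rank(y): 10->5, 17->8, 11->6, 6->4, 4->2, 13->7, 3->1, 5->3
Step 2: d_i = R_x(i) - R_y(i); compute d_i^2.
  (5-5)^2=0, (3-8)^2=25, (2-6)^2=16, (4-4)^2=0, (8-2)^2=36, (1-7)^2=36, (6-1)^2=25, (7-3)^2=16
sum(d^2) = 154.
Step 3: rho = 1 - 6*154 / (8*(8^2 - 1)) = 1 - 924/504 = -0.833333.
Step 4: Under H0, t = rho * sqrt((n-2)/(1-rho^2)) = -3.6927 ~ t(6).
Step 5: Two-sided p-value from the t-distribution with 6 df = 0.010176.
Step 6: alpha = 0.1. reject H0.

rho = -0.8333, p = 0.010176, reject H0 at alpha = 0.1.


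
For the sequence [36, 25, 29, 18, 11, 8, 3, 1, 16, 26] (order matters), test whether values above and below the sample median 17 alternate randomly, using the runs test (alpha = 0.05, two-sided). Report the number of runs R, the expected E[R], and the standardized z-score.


Step 1: Compute median = 17; label A = above, B = below.
Labels in order: AAAABBBBBA  (n_A = 5, n_B = 5)
Step 2: Count runs R = 3.
Step 3: Under H0 (random ordering), E[R] = 2*n_A*n_B/(n_A+n_B) + 1 = 2*5*5/10 + 1 = 6.0000.
        Var[R] = 2*n_A*n_B*(2*n_A*n_B - n_A - n_B) / ((n_A+n_B)^2 * (n_A+n_B-1)) = 2000/900 = 2.2222.
        SD[R] = 1.4907.
Step 4: Continuity-corrected z = (R + 0.5 - E[R]) / SD[R] = (3 + 0.5 - 6.0000) / 1.4907 = -1.6771.
Step 5: Two-sided p-value via normal approximation = 2*(1 - Phi(|z|)) = 0.093533.
Step 6: alpha = 0.05. fail to reject H0.

R = 3, z = -1.6771, p = 0.093533, fail to reject H0.


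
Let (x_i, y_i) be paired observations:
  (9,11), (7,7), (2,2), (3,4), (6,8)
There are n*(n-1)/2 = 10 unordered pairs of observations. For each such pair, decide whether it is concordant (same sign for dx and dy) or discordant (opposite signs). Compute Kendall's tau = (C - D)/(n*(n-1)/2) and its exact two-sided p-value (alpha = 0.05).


Step 1: Enumerate the 10 unordered pairs (i,j) with i<j and classify each by sign(x_j-x_i) * sign(y_j-y_i).
  (1,2):dx=-2,dy=-4->C; (1,3):dx=-7,dy=-9->C; (1,4):dx=-6,dy=-7->C; (1,5):dx=-3,dy=-3->C
  (2,3):dx=-5,dy=-5->C; (2,4):dx=-4,dy=-3->C; (2,5):dx=-1,dy=+1->D; (3,4):dx=+1,dy=+2->C
  (3,5):dx=+4,dy=+6->C; (4,5):dx=+3,dy=+4->C
Step 2: C = 9, D = 1, total pairs = 10.
Step 3: tau = (C - D)/(n(n-1)/2) = (9 - 1)/10 = 0.800000.
Step 4: Exact two-sided p-value (enumerate n! = 120 permutations of y under H0): p = 0.083333.
Step 5: alpha = 0.05. fail to reject H0.

tau_b = 0.8000 (C=9, D=1), p = 0.083333, fail to reject H0.


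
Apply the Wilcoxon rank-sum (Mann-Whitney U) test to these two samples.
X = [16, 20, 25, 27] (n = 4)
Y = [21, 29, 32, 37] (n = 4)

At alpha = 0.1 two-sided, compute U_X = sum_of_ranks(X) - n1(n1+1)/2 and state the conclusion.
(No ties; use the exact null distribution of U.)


Step 1: Combine and sort all 8 observations; assign midranks.
sorted (value, group): (16,X), (20,X), (21,Y), (25,X), (27,X), (29,Y), (32,Y), (37,Y)
ranks: 16->1, 20->2, 21->3, 25->4, 27->5, 29->6, 32->7, 37->8
Step 2: Rank sum for X: R1 = 1 + 2 + 4 + 5 = 12.
Step 3: U_X = R1 - n1(n1+1)/2 = 12 - 4*5/2 = 12 - 10 = 2.
       U_Y = n1*n2 - U_X = 16 - 2 = 14.
Step 4: No ties, so the exact null distribution of U (based on enumerating the C(8,4) = 70 equally likely rank assignments) gives the two-sided p-value.
Step 5: p-value = 0.114286; compare to alpha = 0.1. fail to reject H0.

U_X = 2, p = 0.114286, fail to reject H0 at alpha = 0.1.


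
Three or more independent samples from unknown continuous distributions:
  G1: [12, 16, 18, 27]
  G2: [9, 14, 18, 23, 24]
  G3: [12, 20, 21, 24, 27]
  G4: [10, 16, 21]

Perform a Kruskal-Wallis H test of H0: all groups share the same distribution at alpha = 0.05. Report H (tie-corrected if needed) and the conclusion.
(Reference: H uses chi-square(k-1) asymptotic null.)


Step 1: Combine all N = 17 observations and assign midranks.
sorted (value, group, rank): (9,G2,1), (10,G4,2), (12,G1,3.5), (12,G3,3.5), (14,G2,5), (16,G1,6.5), (16,G4,6.5), (18,G1,8.5), (18,G2,8.5), (20,G3,10), (21,G3,11.5), (21,G4,11.5), (23,G2,13), (24,G2,14.5), (24,G3,14.5), (27,G1,16.5), (27,G3,16.5)
Step 2: Sum ranks within each group.
R_1 = 35 (n_1 = 4)
R_2 = 42 (n_2 = 5)
R_3 = 56 (n_3 = 5)
R_4 = 20 (n_4 = 3)
Step 3: H = 12/(N(N+1)) * sum(R_i^2/n_i) - 3(N+1)
     = 12/(17*18) * (35^2/4 + 42^2/5 + 56^2/5 + 20^2/3) - 3*18
     = 0.039216 * 1419.58 - 54
     = 1.669935.
Step 4: Ties present; correction factor C = 1 - 36/(17^3 - 17) = 0.992647. Corrected H = 1.669935 / 0.992647 = 1.682305.
Step 5: Under H0, H ~ chi^2(3); p-value = 0.640875.
Step 6: alpha = 0.05. fail to reject H0.

H = 1.6823, df = 3, p = 0.640875, fail to reject H0.


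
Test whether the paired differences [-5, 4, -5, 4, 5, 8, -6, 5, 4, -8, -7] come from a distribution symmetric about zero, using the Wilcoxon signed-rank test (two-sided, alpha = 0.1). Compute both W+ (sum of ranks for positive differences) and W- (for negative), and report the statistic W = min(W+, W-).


Step 1: Drop any zero differences (none here) and take |d_i|.
|d| = [5, 4, 5, 4, 5, 8, 6, 5, 4, 8, 7]
Step 2: Midrank |d_i| (ties get averaged ranks).
ranks: |5|->5.5, |4|->2, |5|->5.5, |4|->2, |5|->5.5, |8|->10.5, |6|->8, |5|->5.5, |4|->2, |8|->10.5, |7|->9
Step 3: Attach original signs; sum ranks with positive sign and with negative sign.
W+ = 2 + 2 + 5.5 + 10.5 + 5.5 + 2 = 27.5
W- = 5.5 + 5.5 + 8 + 10.5 + 9 = 38.5
(Check: W+ + W- = 66 should equal n(n+1)/2 = 66.)
Step 4: Test statistic W = min(W+, W-) = 27.5.
Step 5: Ties in |d|, so use the tie-corrected normal approximation.
        E[W] = n(n+1)/4 = 11*12/4 = 33.
        Tie groups: |d|=4 (t=3), |d|=5 (t=4), |d|=8 (t=2); sum(t^3 - t) = 90.
        Var[W] = n(n+1)(2n+1)/24 - sum(t^3-t)/48 = 3036/24 - 90/48 = 124.625.
        z = (W - E[W]) / sqrt(Var[W]) = (27.5 - 33) / 11.1636 = -0.4927.
        Two-sided p = 2*Phi(z) = 0.622243.
Step 6: alpha = 0.1. fail to reject H0.

W+ = 27.5, W- = 38.5, W = min = 27.5, p = 0.622243, fail to reject H0.


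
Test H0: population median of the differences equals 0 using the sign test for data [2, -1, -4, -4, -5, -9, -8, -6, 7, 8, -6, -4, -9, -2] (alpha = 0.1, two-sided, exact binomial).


Step 1: Discard zero differences. Original n = 14; n_eff = number of nonzero differences = 14.
Nonzero differences (with sign): +2, -1, -4, -4, -5, -9, -8, -6, +7, +8, -6, -4, -9, -2
Step 2: Count signs: positive = 3, negative = 11.
Step 3: Under H0: P(positive) = 0.5, so the number of positives S ~ Bin(14, 0.5).
Step 4: Two-sided exact p-value = sum of Bin(14,0.5) probabilities at or below the observed probability = 0.057373.
Step 5: alpha = 0.1. reject H0.

n_eff = 14, pos = 3, neg = 11, p = 0.057373, reject H0.


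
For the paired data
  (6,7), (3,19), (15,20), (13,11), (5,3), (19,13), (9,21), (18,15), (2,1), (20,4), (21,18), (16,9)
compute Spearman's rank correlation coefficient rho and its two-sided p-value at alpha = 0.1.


Step 1: Rank x and y separately (midranks; no ties here).
rank(x): 6->4, 3->2, 15->7, 13->6, 5->3, 19->10, 9->5, 18->9, 2->1, 20->11, 21->12, 16->8
rank(y): 7->4, 19->10, 20->11, 11->6, 3->2, 13->7, 21->12, 15->8, 1->1, 4->3, 18->9, 9->5
Step 2: d_i = R_x(i) - R_y(i); compute d_i^2.
  (4-4)^2=0, (2-10)^2=64, (7-11)^2=16, (6-6)^2=0, (3-2)^2=1, (10-7)^2=9, (5-12)^2=49, (9-8)^2=1, (1-1)^2=0, (11-3)^2=64, (12-9)^2=9, (8-5)^2=9
sum(d^2) = 222.
Step 3: rho = 1 - 6*222 / (12*(12^2 - 1)) = 1 - 1332/1716 = 0.223776.
Step 4: Under H0, t = rho * sqrt((n-2)/(1-rho^2)) = 0.7261 ~ t(10).
Step 5: Two-sided p-value from the t-distribution with 10 df = 0.484452.
Step 6: alpha = 0.1. fail to reject H0.

rho = 0.2238, p = 0.484452, fail to reject H0 at alpha = 0.1.


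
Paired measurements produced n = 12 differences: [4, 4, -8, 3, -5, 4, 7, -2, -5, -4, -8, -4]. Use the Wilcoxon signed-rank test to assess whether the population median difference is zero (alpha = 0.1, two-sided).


Step 1: Drop any zero differences (none here) and take |d_i|.
|d| = [4, 4, 8, 3, 5, 4, 7, 2, 5, 4, 8, 4]
Step 2: Midrank |d_i| (ties get averaged ranks).
ranks: |4|->5, |4|->5, |8|->11.5, |3|->2, |5|->8.5, |4|->5, |7|->10, |2|->1, |5|->8.5, |4|->5, |8|->11.5, |4|->5
Step 3: Attach original signs; sum ranks with positive sign and with negative sign.
W+ = 5 + 5 + 2 + 5 + 10 = 27
W- = 11.5 + 8.5 + 1 + 8.5 + 5 + 11.5 + 5 = 51
(Check: W+ + W- = 78 should equal n(n+1)/2 = 78.)
Step 4: Test statistic W = min(W+, W-) = 27.
Step 5: Ties in |d|, so use the tie-corrected normal approximation.
        E[W] = n(n+1)/4 = 12*13/4 = 39.
        Tie groups: |d|=4 (t=5), |d|=5 (t=2), |d|=8 (t=2); sum(t^3 - t) = 132.
        Var[W] = n(n+1)(2n+1)/24 - sum(t^3-t)/48 = 3900/24 - 132/48 = 159.75.
        z = (W - E[W]) / sqrt(Var[W]) = (27 - 39) / 12.6392 = -0.9494.
        Two-sided p = 2*Phi(z) = 0.342404.
Step 6: alpha = 0.1. fail to reject H0.

W+ = 27, W- = 51, W = min = 27, p = 0.342404, fail to reject H0.


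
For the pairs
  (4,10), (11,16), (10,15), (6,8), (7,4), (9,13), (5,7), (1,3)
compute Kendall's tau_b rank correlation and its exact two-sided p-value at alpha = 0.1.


Step 1: Enumerate the 28 unordered pairs (i,j) with i<j and classify each by sign(x_j-x_i) * sign(y_j-y_i).
  (1,2):dx=+7,dy=+6->C; (1,3):dx=+6,dy=+5->C; (1,4):dx=+2,dy=-2->D; (1,5):dx=+3,dy=-6->D
  (1,6):dx=+5,dy=+3->C; (1,7):dx=+1,dy=-3->D; (1,8):dx=-3,dy=-7->C; (2,3):dx=-1,dy=-1->C
  (2,4):dx=-5,dy=-8->C; (2,5):dx=-4,dy=-12->C; (2,6):dx=-2,dy=-3->C; (2,7):dx=-6,dy=-9->C
  (2,8):dx=-10,dy=-13->C; (3,4):dx=-4,dy=-7->C; (3,5):dx=-3,dy=-11->C; (3,6):dx=-1,dy=-2->C
  (3,7):dx=-5,dy=-8->C; (3,8):dx=-9,dy=-12->C; (4,5):dx=+1,dy=-4->D; (4,6):dx=+3,dy=+5->C
  (4,7):dx=-1,dy=-1->C; (4,8):dx=-5,dy=-5->C; (5,6):dx=+2,dy=+9->C; (5,7):dx=-2,dy=+3->D
  (5,8):dx=-6,dy=-1->C; (6,7):dx=-4,dy=-6->C; (6,8):dx=-8,dy=-10->C; (7,8):dx=-4,dy=-4->C
Step 2: C = 23, D = 5, total pairs = 28.
Step 3: tau = (C - D)/(n(n-1)/2) = (23 - 5)/28 = 0.642857.
Step 4: Exact two-sided p-value (enumerate n! = 40320 permutations of y under H0): p = 0.031151.
Step 5: alpha = 0.1. reject H0.

tau_b = 0.6429 (C=23, D=5), p = 0.031151, reject H0.
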